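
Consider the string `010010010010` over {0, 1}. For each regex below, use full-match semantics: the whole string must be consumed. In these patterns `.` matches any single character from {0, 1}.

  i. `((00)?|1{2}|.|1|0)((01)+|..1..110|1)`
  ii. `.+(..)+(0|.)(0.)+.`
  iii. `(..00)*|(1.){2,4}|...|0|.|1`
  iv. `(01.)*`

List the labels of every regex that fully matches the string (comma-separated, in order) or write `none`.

i → no match
ii → match
iii → no match
iv → match

ii, iv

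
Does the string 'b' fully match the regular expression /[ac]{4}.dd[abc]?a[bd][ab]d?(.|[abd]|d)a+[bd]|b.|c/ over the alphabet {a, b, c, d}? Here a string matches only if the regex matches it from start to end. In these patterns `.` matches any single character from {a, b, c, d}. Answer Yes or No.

No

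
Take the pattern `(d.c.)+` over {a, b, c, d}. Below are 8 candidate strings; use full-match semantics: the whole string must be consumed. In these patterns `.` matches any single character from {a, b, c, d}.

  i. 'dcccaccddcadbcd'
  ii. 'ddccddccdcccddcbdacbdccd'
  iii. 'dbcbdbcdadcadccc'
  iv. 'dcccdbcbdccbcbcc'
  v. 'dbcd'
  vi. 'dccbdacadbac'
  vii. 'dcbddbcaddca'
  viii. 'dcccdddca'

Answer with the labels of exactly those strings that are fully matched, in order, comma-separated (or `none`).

i → no match
ii → match
iii → no match
iv → no match
v → match
vi → no match
vii → no match
viii → no match

ii, v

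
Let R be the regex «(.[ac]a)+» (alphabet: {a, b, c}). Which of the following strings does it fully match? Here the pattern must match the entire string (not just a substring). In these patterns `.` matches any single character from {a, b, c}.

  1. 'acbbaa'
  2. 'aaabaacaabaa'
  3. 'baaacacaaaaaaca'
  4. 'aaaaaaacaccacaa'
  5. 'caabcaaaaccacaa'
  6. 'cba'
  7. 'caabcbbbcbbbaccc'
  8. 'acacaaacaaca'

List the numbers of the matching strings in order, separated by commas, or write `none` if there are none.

2, 3, 4, 5, 8

1 → no match
2 → match
3 → match
4 → match
5 → match
6 → no match
7 → no match — must end with 'a'
8 → match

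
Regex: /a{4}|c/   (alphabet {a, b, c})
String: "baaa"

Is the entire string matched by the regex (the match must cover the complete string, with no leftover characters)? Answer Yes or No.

No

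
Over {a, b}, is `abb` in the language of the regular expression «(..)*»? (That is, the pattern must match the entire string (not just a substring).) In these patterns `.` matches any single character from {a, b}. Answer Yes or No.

No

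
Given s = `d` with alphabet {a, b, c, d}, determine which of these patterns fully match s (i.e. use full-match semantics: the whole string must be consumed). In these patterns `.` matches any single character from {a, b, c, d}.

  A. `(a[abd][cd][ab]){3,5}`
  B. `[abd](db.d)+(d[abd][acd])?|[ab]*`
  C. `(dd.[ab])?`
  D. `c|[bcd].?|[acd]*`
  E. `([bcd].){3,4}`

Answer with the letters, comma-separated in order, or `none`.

D

A → no match — must start with `a`
B → no match
C → no match
D → match
E → no match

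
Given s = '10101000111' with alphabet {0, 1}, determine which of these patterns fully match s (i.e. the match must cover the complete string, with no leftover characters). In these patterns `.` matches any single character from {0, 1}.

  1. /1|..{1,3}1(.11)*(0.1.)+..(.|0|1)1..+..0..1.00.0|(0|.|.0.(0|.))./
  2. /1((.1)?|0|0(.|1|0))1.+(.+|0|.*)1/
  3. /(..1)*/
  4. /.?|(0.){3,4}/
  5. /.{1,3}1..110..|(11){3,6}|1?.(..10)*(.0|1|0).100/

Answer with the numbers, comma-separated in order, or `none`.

1 → no match
2 → match
3 → no match
4 → no match
5 → no match

2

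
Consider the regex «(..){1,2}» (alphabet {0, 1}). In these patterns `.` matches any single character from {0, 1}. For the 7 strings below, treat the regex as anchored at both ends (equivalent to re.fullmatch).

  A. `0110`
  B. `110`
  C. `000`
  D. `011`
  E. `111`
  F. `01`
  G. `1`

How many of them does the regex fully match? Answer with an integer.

A → match
B → no match
C → no match
D → no match
E → no match
F → match
G → no match
Total matched: 2

2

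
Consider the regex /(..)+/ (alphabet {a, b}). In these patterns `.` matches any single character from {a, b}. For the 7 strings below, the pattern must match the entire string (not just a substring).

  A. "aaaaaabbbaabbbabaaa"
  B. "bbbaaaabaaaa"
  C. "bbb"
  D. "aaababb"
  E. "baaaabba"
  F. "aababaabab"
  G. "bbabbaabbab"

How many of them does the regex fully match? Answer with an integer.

A → no match
B → match
C → no match
D → no match
E → match
F → match
G → no match
Total matched: 3

3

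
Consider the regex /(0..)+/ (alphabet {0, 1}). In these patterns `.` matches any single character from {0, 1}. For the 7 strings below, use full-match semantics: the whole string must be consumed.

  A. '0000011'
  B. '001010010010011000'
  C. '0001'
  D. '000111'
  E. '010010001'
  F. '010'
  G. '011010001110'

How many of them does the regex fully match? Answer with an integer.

A → no match
B → match
C → no match
D → no match
E → match
F → match
G → no match
Total matched: 3

3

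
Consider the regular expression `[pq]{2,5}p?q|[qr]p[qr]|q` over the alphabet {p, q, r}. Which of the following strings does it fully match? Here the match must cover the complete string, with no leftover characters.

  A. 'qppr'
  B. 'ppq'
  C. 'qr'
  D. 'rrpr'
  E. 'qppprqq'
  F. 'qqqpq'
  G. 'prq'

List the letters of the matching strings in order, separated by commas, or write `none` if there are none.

A → no match
B → match
C → no match
D → no match
E → no match
F → match
G → no match

B, F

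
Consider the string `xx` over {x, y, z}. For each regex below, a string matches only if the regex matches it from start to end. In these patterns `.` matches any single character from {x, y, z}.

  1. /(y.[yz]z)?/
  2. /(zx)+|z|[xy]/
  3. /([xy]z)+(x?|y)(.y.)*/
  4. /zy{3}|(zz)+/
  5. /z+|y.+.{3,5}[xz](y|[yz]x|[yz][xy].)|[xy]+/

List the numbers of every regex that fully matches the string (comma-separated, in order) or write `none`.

1 → no match
2 → no match
3 → no match
4 → no match
5 → match

5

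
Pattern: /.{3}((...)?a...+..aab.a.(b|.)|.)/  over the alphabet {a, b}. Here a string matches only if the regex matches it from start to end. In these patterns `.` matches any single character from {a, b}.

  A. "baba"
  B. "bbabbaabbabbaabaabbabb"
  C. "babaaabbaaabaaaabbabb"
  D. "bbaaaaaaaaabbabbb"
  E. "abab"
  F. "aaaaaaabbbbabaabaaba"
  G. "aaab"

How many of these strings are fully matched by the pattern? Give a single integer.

A. "baba" → match
B → match
C → match
D → no match
E. "abab" → match
F → match
G. "aaab" → match
Total matched: 6

6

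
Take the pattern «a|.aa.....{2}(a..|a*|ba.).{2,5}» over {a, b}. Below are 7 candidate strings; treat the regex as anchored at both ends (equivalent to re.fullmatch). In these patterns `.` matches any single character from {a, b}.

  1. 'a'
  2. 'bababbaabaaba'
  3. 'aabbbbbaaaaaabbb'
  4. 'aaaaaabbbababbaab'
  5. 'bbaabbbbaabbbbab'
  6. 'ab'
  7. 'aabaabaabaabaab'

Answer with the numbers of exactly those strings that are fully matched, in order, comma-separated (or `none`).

1, 4

1 → match
2 → no match
3 → no match
4 → match
5 → no match
6 → no match
7 → no match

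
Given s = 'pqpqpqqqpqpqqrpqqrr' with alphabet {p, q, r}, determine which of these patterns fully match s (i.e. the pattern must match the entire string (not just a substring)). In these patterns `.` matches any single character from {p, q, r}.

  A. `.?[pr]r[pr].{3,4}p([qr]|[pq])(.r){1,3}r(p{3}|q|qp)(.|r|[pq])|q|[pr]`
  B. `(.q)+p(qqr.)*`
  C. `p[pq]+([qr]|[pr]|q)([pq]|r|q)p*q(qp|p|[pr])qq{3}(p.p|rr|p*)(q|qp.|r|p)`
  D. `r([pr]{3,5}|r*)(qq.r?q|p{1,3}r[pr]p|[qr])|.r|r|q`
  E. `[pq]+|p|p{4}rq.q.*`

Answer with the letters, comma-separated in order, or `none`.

A → no match
B → match
C → no match
D → no match
E → no match

B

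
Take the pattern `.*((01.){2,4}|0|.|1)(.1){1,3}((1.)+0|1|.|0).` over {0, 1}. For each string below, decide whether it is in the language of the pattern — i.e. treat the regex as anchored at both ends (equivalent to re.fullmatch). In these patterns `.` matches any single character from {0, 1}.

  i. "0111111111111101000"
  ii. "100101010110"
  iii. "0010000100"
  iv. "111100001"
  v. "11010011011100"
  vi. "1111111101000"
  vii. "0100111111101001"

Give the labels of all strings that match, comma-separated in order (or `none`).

i → match
ii → match
iii → match
iv → no match
v → match
vi → match
vii → match

i, ii, iii, v, vi, vii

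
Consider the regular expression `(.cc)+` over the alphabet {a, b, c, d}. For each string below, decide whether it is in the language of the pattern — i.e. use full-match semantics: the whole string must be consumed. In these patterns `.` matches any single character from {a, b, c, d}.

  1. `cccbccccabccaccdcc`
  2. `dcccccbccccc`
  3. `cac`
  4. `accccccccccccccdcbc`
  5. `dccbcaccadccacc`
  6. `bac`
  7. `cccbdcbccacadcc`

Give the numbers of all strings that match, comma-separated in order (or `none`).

1 → no match
2 → match
3 → no match — must end with `cc`
4 → no match — must end with `cc`
5 → no match
6 → no match — must end with `cc`
7 → no match

2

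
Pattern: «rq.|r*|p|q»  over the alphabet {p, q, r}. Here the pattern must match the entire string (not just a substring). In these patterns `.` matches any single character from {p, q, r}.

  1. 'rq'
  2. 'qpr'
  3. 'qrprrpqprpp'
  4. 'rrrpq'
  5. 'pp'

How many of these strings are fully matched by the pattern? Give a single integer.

1 → no match
2 → no match
3 → no match
4 → no match
5 → no match
Total matched: 0

0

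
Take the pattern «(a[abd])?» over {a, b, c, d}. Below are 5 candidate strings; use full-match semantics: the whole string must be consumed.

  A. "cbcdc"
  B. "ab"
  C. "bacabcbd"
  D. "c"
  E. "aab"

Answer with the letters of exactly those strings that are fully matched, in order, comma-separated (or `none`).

A. "cbcdc" → no match
B. "ab" → match
C. "bacabcbd" → no match
D. "c" → no match
E. "aab" → no match

B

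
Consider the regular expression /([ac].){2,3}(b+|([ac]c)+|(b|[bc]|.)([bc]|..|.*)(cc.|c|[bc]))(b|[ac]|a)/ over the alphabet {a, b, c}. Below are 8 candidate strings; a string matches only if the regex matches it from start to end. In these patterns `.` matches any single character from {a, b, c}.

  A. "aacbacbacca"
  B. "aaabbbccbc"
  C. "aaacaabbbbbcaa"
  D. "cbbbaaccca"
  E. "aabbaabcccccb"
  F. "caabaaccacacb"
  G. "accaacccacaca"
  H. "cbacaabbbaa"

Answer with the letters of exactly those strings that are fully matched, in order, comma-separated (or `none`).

A → match
B → match
C → no match
D → no match
E → no match
F → match
G → match
H → no match

A, B, F, G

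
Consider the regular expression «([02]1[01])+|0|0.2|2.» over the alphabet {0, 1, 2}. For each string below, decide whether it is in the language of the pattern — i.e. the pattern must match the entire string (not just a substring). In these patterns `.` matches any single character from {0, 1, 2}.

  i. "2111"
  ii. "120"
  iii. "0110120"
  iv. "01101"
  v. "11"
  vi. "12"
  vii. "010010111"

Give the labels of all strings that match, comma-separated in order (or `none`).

i. "2111" → no match
ii. "120" → no match
iii. "0110120" → no match
iv. "01101" → no match
v. "11" → no match
vi. "12" → no match
vii. "010010111" → no match

none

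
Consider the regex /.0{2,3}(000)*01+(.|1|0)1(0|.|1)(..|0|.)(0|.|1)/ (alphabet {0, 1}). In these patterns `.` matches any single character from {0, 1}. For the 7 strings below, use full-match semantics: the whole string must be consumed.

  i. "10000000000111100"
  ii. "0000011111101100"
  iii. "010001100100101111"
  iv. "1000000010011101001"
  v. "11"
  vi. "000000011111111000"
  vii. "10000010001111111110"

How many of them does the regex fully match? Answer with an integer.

i → match
ii → match
iii → no match
iv → no match
v → no match
vi → match
vii → no match
Total matched: 3

3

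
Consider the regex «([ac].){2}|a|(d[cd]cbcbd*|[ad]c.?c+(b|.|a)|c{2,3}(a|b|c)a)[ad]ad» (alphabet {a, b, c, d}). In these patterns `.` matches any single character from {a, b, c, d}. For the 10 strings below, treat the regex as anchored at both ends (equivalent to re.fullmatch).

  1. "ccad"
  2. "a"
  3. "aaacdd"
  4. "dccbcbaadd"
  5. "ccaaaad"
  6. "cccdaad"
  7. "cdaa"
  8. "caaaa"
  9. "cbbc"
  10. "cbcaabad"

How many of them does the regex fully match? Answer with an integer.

1 → match
2 → match
3 → no match
4 → no match
5 → match
6 → no match
7 → match
8 → no match
9 → no match
10 → no match
Total matched: 4

4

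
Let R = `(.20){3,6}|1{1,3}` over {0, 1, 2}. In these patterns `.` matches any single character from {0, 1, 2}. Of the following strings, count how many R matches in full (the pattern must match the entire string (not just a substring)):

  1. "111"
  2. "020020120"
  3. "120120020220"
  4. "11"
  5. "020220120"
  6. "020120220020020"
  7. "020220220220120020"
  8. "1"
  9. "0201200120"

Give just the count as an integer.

8

1 → match
2 → match
3 → match
4 → match
5 → match
6 → match
7 → match
8 → match
9 → no match
Total matched: 8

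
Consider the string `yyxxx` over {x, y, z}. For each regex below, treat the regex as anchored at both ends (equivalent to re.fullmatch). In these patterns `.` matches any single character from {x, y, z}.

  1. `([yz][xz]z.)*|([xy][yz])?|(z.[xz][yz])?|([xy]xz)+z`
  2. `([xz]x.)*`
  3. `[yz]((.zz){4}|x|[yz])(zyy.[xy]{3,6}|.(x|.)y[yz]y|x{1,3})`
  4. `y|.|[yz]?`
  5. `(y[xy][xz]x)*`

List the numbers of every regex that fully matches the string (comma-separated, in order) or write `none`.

3

1 → no match
2 → no match
3 → match
4 → no match
5 → no match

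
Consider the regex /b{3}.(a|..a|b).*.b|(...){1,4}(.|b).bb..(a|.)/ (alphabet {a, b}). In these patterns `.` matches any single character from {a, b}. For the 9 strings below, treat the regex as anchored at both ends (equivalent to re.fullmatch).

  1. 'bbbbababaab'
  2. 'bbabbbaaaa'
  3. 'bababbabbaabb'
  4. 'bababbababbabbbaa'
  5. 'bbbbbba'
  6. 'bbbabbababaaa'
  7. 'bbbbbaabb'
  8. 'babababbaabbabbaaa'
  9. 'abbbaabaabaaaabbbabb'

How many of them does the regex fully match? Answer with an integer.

2

1. 'bbbbababaab' → match
2. 'bbabbbaaaa' → no match
3 → no match
4 → no match
5. 'bbbbbba' → no match
6 → no match
7. 'bbbbbaabb' → match
8 → no match
9 → no match
Total matched: 2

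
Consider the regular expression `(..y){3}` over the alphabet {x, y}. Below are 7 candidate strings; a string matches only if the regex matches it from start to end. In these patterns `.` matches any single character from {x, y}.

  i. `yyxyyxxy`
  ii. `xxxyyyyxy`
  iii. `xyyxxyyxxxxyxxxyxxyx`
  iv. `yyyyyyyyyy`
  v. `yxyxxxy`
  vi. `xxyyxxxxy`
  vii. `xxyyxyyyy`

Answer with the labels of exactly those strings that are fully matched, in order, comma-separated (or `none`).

i → no match
ii → no match
iii → no match — must end with `y`
iv → no match
v → no match
vi → no match
vii → match

vii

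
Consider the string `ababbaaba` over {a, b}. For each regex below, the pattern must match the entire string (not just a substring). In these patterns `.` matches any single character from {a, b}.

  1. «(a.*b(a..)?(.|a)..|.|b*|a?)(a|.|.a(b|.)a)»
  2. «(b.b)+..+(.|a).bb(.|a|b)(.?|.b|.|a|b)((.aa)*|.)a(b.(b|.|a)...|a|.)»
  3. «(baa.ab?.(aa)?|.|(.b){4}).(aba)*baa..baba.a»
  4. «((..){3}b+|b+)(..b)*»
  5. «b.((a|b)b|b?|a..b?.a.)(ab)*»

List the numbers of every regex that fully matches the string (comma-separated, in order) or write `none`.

1

1 → match
2 → no match — must start with `b`
3 → no match
4 → no match
5 → no match — must start with `b`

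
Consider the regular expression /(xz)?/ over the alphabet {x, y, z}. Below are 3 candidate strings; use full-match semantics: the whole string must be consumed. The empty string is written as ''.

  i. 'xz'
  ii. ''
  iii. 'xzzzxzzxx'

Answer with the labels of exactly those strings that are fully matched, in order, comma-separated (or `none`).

i → match
ii → match
iii → no match

i, ii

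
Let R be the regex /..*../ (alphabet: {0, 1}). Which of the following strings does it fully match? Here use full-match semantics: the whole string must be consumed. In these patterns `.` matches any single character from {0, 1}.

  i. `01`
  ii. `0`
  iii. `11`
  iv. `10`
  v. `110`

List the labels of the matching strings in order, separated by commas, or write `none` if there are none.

i → no match
ii → no match
iii → no match
iv → no match
v → match

v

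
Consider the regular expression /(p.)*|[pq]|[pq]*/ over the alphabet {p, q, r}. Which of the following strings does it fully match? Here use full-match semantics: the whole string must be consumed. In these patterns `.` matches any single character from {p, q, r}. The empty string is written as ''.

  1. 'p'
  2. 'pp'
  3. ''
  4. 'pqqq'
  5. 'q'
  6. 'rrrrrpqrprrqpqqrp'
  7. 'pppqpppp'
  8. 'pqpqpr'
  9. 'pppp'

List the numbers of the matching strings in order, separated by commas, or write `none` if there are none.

1, 2, 3, 4, 5, 7, 8, 9

1 → match
2 → match
3 → match
4 → match
5 → match
6 → no match
7 → match
8 → match
9 → match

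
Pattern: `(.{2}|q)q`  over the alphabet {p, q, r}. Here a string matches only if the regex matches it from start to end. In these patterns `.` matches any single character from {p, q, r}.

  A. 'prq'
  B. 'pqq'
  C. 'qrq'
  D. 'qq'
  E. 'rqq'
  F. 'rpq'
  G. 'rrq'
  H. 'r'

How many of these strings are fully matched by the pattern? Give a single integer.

A → match
B → match
C → match
D → match
E → match
F → match
G → match
H → no match — must end with 'q'
Total matched: 7

7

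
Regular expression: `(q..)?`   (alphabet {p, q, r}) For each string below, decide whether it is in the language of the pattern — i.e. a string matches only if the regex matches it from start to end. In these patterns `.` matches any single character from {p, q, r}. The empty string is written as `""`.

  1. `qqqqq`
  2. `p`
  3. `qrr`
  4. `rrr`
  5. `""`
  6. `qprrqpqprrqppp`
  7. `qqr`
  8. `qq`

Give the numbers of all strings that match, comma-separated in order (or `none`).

1. `qqqqq` → no match
2. `p` → no match
3. `qrr` → match
4. `rrr` → no match
5. `""` → match
6 → no match
7. `qqr` → match
8. `qq` → no match

3, 5, 7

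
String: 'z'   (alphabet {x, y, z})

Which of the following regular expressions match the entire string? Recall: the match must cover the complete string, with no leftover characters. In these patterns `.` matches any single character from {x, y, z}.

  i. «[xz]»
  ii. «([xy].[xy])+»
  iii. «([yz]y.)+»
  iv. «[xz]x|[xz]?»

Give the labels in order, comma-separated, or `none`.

i, iv

i → match
ii → no match
iii → no match
iv → match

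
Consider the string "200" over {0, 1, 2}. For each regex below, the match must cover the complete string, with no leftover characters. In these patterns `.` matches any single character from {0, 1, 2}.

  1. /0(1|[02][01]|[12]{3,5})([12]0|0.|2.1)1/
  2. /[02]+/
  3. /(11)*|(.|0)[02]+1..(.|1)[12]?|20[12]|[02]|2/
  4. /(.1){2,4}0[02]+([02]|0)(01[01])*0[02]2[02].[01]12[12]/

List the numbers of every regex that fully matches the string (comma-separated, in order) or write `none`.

2

1 → no match — must start with "0"
2 → match
3 → no match
4 → no match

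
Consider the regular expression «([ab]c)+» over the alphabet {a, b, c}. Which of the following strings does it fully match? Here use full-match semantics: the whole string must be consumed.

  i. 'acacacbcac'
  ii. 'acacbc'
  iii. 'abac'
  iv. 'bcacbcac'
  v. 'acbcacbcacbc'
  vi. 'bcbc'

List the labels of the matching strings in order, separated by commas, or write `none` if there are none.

i, ii, iv, v, vi

i → match
ii → match
iii → no match
iv → match
v → match
vi → match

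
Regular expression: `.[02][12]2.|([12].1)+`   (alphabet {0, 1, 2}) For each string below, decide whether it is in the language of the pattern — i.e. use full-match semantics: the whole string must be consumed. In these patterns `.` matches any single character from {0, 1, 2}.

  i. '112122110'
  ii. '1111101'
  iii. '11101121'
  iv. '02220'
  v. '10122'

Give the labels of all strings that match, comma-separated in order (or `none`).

i → no match
ii → no match
iii → no match
iv → match
v → match

iv, v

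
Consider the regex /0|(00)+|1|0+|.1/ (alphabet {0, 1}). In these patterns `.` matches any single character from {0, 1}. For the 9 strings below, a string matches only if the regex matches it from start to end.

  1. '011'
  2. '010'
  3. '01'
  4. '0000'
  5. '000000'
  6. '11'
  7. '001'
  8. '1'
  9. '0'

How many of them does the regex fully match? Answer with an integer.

6

1 → no match
2 → no match
3 → match
4 → match
5 → match
6 → match
7 → no match
8 → match
9 → match
Total matched: 6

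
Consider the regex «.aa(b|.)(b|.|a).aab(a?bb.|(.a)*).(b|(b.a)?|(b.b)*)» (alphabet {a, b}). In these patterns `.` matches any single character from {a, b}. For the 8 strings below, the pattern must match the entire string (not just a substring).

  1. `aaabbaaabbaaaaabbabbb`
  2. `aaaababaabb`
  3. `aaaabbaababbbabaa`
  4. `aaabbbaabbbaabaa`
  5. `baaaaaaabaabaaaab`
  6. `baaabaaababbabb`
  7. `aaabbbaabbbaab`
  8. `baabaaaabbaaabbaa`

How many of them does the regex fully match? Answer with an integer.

1 → no match
2 → no match
3 → match
4 → match
5 → match
6 → match
7 → match
8 → match
Total matched: 6

6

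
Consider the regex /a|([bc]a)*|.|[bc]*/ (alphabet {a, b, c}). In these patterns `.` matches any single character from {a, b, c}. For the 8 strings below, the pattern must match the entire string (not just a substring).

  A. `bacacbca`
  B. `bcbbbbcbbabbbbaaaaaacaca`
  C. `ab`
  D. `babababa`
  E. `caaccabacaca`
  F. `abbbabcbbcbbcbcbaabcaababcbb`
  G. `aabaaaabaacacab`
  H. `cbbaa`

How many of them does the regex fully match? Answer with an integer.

A → no match
B → no match
C → no match
D → match
E → no match
F → no match
G → no match
H → no match
Total matched: 1

1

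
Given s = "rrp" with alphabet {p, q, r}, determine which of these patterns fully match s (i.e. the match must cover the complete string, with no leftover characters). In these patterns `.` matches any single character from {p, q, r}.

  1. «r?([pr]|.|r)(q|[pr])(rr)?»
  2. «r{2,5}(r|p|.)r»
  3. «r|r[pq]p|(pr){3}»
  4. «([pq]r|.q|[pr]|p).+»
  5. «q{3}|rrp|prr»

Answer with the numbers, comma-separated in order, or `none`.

1 → match
2 → no match — must end with "r"
3 → no match
4 → match
5 → match

1, 4, 5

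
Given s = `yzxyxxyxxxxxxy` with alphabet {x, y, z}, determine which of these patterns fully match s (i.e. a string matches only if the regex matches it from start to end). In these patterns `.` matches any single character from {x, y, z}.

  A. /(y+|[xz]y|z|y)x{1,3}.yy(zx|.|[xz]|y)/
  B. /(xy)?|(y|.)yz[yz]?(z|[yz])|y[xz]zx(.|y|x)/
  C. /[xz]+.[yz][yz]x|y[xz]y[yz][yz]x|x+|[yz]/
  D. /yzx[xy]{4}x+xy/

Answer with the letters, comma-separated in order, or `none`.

A → no match
B → no match
C → no match
D → match

D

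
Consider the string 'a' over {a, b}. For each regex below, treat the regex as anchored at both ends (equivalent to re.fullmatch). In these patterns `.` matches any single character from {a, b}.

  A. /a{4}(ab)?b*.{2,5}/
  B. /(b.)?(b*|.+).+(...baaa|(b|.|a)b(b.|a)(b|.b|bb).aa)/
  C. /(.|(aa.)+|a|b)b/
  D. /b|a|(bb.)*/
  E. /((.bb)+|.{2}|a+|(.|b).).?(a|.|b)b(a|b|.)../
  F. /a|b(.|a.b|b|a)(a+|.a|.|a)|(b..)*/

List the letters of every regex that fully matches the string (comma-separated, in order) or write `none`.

A → no match
B → no match
C → no match — must end with 'b'
D → match
E → no match
F → match

D, F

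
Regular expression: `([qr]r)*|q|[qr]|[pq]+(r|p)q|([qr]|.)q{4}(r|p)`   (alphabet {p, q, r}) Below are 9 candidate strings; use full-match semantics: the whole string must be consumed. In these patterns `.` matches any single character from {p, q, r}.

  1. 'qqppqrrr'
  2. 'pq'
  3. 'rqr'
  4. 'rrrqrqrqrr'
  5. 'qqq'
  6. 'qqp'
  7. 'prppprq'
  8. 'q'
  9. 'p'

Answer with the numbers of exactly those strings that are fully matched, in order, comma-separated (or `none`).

8

1 → no match
2 → no match
3 → no match
4 → no match
5 → no match
6 → no match
7 → no match
8 → match
9 → no match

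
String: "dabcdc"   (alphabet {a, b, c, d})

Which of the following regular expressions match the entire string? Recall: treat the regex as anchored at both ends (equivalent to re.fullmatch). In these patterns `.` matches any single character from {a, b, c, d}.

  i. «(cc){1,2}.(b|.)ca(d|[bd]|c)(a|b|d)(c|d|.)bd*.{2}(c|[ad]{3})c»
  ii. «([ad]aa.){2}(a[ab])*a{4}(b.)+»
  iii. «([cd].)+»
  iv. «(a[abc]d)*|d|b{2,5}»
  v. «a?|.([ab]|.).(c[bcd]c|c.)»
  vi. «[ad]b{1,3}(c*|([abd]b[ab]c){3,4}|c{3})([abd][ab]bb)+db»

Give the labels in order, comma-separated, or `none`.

i → no match — must start with "cc"
ii → no match
iii → no match
iv → no match
v → match
vi → no match — must end with "bbdb"

v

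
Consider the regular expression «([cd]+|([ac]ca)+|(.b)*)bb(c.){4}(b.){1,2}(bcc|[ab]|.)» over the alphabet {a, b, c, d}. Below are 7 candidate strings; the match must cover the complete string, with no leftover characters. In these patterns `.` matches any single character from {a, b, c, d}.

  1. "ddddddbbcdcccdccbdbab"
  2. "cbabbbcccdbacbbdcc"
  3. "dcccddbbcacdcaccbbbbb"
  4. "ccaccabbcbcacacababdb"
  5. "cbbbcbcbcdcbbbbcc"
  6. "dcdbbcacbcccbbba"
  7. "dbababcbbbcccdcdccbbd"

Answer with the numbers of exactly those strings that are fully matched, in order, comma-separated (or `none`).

1, 3, 4, 5, 6, 7

1 → match
2 → no match
3 → match
4 → match
5 → match
6 → match
7 → match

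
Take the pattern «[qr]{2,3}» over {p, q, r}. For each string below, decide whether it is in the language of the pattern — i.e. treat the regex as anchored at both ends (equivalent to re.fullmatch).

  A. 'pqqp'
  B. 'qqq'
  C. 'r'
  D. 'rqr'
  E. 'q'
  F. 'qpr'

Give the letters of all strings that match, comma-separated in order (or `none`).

B, D

A → no match
B → match
C → no match
D → match
E → no match
F → no match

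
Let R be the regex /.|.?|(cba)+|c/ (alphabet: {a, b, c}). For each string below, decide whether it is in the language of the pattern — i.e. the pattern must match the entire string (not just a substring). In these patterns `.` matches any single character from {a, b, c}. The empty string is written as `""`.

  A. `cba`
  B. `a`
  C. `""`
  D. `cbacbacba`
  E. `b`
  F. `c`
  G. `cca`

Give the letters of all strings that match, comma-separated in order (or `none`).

A, B, C, D, E, F

A → match
B → match
C → match
D → match
E → match
F → match
G → no match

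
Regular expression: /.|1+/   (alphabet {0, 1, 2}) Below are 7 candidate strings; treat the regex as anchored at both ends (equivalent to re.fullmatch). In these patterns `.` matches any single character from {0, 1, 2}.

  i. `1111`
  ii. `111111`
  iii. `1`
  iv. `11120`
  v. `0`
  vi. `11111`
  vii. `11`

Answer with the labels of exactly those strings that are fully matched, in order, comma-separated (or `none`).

i → match
ii → match
iii → match
iv → no match
v → match
vi → match
vii → match

i, ii, iii, v, vi, vii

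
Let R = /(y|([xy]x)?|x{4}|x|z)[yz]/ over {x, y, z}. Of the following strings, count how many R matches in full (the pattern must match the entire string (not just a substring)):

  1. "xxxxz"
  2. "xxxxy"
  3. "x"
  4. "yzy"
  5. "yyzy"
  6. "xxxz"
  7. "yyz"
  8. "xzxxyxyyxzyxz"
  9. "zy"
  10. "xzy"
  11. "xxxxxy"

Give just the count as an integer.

1. "xxxxz" → match
2. "xxxxy" → match
3. "x" → no match
4. "yzy" → no match
5. "yyzy" → no match
6. "xxxz" → no match
7. "yyz" → no match
8 → no match
9. "zy" → match
10. "xzy" → no match
11. "xxxxxy" → no match
Total matched: 3

3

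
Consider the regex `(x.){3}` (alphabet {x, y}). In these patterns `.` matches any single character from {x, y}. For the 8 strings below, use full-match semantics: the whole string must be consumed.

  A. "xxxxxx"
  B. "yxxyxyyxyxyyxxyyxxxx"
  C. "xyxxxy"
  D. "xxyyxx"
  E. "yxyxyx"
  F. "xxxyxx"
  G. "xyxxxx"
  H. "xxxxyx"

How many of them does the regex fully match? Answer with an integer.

A → match
B → no match — must start with "x"
C → match
D → no match
E → no match — must start with "x"
F → match
G → match
H → no match
Total matched: 4

4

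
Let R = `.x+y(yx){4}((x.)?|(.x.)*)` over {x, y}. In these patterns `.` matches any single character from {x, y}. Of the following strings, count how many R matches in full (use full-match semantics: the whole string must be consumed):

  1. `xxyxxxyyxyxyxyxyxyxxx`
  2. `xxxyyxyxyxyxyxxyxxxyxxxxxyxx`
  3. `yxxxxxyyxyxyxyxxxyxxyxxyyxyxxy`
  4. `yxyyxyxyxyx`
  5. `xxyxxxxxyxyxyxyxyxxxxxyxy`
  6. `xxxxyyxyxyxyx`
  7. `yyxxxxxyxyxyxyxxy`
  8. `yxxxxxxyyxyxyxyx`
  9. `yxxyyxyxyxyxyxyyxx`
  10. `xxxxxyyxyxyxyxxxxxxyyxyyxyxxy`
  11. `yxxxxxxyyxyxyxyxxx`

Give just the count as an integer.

7

1 → no match
2 → no match
3 → match
4. `yxyyxyxyxyx` → match
5 → no match
6 → match
7 → no match
8 → match
9 → match
10 → match
11 → match
Total matched: 7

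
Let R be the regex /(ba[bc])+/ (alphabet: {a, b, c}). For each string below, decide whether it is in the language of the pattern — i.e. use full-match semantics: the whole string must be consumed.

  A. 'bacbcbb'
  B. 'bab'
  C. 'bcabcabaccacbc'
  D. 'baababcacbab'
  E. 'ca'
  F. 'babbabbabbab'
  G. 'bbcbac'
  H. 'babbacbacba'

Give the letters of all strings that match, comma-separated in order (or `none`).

A → no match
B → match
C → no match — must start with 'ba'
D → no match
E → no match — must start with 'ba'
F → match
G → no match — must start with 'ba'
H → no match

B, F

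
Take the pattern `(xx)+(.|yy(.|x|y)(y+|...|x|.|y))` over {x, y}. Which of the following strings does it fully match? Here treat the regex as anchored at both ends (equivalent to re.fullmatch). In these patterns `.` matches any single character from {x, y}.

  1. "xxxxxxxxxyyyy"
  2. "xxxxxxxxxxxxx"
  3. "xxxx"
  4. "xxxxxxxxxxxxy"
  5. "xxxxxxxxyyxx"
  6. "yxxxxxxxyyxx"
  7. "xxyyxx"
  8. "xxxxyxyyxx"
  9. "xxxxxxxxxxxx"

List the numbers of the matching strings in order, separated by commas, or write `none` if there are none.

1 → no match
2 → match
3 → no match
4 → match
5 → match
6 → no match — must start with "xx"
7 → match
8 → no match
9 → no match

2, 4, 5, 7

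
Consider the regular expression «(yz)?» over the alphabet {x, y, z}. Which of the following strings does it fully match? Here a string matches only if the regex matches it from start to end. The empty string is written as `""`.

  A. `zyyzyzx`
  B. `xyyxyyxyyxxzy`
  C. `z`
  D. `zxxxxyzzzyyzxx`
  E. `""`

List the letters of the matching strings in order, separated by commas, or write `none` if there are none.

A → no match
B → no match
C → no match
D → no match
E → match

E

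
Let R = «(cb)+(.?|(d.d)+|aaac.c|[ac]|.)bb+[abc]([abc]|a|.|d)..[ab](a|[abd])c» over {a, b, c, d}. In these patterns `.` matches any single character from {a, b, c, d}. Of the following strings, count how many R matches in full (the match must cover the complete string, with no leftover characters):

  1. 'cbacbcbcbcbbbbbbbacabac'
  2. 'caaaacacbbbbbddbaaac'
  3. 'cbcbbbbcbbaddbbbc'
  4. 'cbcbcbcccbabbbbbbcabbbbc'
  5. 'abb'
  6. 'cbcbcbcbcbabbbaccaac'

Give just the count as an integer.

1

1 → no match
2 → no match — must start with 'cb'
3 → no match
4 → no match
5 → no match — must start with 'cb'
6 → match
Total matched: 1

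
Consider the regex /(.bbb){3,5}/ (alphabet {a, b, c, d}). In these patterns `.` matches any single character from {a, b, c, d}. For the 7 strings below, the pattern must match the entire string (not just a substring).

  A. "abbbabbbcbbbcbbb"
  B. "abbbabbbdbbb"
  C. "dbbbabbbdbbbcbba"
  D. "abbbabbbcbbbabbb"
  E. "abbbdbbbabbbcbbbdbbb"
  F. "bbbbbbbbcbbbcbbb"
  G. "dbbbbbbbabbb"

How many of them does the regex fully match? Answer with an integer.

A → match
B → match
C → no match — must end with "bbb"
D → match
E → match
F → match
G → match
Total matched: 6

6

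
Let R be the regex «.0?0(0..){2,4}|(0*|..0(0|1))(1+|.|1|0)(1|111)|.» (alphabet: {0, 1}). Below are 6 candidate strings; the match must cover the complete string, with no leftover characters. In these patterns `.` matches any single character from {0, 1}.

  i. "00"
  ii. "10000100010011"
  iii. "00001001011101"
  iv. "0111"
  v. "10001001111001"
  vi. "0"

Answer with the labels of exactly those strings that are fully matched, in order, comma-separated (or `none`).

iv, vi

i → no match
ii → no match
iii → no match
iv → match
v → no match
vi → match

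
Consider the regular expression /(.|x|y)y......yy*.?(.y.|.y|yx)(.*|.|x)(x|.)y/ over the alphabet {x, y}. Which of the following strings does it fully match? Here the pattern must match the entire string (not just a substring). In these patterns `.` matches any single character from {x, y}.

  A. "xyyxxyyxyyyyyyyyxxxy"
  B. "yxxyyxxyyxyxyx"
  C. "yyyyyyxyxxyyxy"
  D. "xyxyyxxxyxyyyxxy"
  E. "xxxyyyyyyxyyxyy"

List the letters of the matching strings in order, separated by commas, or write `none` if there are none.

A, D

A → match
B → no match — must end with "y"
C → no match
D → match
E → no match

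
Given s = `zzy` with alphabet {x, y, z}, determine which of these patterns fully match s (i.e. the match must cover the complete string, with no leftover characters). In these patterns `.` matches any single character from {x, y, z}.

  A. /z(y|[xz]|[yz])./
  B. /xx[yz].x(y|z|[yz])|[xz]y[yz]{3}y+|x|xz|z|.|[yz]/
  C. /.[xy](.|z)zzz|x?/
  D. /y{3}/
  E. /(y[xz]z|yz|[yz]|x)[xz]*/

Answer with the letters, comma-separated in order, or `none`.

A

A → match
B → no match
C → no match
D → no match — must start with `y`
E → no match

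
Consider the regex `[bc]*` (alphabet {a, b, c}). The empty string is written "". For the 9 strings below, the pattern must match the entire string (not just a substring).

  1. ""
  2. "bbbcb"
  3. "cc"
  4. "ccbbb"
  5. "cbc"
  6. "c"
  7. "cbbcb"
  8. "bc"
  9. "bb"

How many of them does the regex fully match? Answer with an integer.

1 → match
2 → match
3 → match
4 → match
5 → match
6 → match
7 → match
8 → match
9 → match
Total matched: 9

9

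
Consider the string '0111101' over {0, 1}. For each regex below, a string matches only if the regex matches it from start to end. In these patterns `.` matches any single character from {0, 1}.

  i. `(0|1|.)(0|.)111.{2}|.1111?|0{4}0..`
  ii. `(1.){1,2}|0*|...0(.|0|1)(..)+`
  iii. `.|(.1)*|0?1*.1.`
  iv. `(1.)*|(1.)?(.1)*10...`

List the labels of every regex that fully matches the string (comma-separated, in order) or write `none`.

i

i → match
ii → no match
iii → no match
iv → no match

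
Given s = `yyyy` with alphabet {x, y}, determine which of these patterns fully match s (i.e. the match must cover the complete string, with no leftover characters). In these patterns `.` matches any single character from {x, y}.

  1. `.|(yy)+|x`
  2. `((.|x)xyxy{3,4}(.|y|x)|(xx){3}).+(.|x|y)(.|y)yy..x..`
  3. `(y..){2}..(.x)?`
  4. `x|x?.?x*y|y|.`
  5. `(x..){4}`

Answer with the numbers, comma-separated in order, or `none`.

1 → match
2 → no match
3 → no match
4 → no match
5 → no match — must start with `x`

1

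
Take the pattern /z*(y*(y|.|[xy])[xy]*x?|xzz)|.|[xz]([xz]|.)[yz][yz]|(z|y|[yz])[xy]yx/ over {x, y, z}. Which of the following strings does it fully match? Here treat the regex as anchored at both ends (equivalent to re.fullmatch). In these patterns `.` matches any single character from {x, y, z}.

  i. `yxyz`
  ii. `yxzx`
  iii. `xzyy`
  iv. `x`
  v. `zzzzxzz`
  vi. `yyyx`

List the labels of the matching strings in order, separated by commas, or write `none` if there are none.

i → no match
ii → no match
iii → match
iv → match
v → match
vi → match

iii, iv, v, vi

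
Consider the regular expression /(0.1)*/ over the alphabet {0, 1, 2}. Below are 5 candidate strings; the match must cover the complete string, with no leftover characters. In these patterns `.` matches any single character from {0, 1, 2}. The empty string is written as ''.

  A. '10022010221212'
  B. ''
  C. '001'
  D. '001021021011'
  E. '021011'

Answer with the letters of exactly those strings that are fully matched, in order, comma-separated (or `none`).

A → no match
B. '' → match
C. '001' → match
D. '001021021011' → match
E. '021011' → match

B, C, D, E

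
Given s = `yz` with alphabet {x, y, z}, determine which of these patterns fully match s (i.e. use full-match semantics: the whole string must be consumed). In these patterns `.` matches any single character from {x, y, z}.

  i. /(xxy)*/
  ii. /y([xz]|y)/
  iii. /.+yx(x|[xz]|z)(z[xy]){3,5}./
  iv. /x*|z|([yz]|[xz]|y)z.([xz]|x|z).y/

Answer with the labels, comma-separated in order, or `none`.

ii

i → no match
ii → match
iii → no match
iv → no match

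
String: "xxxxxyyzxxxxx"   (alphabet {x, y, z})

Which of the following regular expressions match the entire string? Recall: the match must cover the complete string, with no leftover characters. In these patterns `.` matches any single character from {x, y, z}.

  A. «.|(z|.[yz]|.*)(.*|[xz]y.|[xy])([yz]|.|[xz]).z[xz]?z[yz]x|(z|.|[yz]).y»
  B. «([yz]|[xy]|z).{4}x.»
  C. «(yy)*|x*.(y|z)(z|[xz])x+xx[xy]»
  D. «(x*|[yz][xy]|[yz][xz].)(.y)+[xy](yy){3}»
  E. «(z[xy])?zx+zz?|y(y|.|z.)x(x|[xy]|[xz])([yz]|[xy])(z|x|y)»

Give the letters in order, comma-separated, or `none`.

A → no match
B → no match
C → match
D → no match — must end with "yy"
E → no match

C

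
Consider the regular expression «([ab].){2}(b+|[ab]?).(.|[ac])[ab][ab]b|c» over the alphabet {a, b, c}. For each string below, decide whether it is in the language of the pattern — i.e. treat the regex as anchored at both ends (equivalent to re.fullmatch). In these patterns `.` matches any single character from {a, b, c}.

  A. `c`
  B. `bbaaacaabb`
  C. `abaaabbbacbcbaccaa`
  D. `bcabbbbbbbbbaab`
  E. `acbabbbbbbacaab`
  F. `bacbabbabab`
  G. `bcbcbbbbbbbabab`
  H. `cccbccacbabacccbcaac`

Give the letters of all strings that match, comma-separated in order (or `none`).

A, B, D, E, G

A. `c` → match
B. `bbaaacaabb` → match
C → no match
D → match
E → match
F. `bacbabbabab` → no match
G → match
H → no match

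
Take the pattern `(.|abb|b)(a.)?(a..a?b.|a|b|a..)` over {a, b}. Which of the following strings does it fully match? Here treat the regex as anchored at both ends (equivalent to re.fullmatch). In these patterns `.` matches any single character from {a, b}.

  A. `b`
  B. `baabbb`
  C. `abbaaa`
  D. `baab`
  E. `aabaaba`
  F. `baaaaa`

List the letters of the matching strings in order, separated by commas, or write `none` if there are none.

B, C, D, E, F

A → no match
B → match
C → match
D → match
E → match
F → match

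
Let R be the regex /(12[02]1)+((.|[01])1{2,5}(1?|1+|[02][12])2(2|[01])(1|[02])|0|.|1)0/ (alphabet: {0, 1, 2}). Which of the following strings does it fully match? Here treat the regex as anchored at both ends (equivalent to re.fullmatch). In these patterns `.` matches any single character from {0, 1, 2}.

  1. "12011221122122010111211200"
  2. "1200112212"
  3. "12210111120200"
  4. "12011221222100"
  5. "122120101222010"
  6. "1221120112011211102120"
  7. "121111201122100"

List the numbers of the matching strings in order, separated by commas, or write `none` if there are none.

none

1 → no match
2 → no match — must end with "0"
3 → no match
4 → no match
5 → no match
6 → no match
7 → no match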